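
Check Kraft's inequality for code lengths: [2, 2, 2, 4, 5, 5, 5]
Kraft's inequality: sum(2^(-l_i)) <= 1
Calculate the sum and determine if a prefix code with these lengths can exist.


Sum = 2^(-2) + 2^(-2) + 2^(-2) + 2^(-4) + 2^(-5) + 2^(-5) + 2^(-5)
    = 0.25 + 0.25 + 0.25 + 0.0625 + 0.03125 + 0.03125 + 0.03125
    = 29/32 = 0.90625
Since 0.90625 <= 1, Kraft's inequality IS satisfied.
A prefix code with these lengths CAN exist.

Kraft sum = 0.90625. Satisfied.


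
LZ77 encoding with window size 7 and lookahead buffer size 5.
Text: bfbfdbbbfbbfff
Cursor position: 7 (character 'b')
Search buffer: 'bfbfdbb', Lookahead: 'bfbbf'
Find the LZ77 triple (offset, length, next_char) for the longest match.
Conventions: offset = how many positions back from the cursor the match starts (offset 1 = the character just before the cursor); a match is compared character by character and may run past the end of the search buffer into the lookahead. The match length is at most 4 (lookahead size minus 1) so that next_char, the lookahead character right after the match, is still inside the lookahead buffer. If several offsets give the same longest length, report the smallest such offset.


Try each offset into the search buffer:
  offset=1 (pos 6, char 'b'): match length 1
  offset=2 (pos 5, char 'b'): match length 1
  offset=3 (pos 4, char 'd'): match length 0
  offset=4 (pos 3, char 'f'): match length 0
  offset=5 (pos 2, char 'b'): match length 2
  offset=6 (pos 1, char 'f'): match length 0
  offset=7 (pos 0, char 'b'): match length 3
Longest match has length 3 at offset 7.
next_char = character at position 7 + 3 = 10 -> 'b'

Best match: offset=7, length=3 (matching 'bfb' starting at position 0)
LZ77 triple: (7, 3, 'b')


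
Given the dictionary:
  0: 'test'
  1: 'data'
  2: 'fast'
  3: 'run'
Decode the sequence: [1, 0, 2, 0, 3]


Look up each index in the dictionary:
  1 -> 'data'
  0 -> 'test'
  2 -> 'fast'
  0 -> 'test'
  3 -> 'run'

Decoded: "data test fast test run"


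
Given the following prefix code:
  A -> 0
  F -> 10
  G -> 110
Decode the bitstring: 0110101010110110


Decoding step by step:
Bits 0 -> A
Bits 110 -> G
Bits 10 -> F
Bits 10 -> F
Bits 10 -> F
Bits 110 -> G
Bits 110 -> G


Decoded message: AGFFFGG


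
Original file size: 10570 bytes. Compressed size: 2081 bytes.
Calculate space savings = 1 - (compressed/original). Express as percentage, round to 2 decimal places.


ratio = compressed/original = 2081/10570 = 0.196878
savings = 1 - ratio = 1 - 0.196878 = 0.803122
as a percentage: 0.803122 * 100 = 80.31%

Space savings = 1 - 2081/10570 = 80.31%


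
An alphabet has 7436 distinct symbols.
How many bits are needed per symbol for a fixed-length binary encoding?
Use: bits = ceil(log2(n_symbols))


log2(7436) = 12.8603
Bracket: 2^12 = 4096 < 7436 <= 2^13 = 8192
So ceil(log2(7436)) = 13

bits = ceil(log2(7436)) = ceil(12.8603) = 13 bits


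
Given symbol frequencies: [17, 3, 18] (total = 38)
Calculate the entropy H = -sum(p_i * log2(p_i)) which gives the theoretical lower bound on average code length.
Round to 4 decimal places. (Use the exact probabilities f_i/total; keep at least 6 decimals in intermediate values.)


Per-symbol terms -p_i * log2(p_i) with p_i = f_i/38:
  p = 17/38 = 0.447368: log2(p) = -1.160465, -p*log2(p) = 0.519155
  p = 3/38 = 0.078947: log2(p) = -3.662965, -p*log2(p) = 0.289181
  p = 18/38 = 0.473684: log2(p) = -1.078003, -p*log2(p) = 0.510633
H = 0.519155 + 0.289181 + 0.510633 = 1.318969

H = 1.319 bits/symbol


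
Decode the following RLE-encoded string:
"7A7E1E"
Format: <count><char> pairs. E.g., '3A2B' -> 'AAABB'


Expanding each <count><char> pair:
  7A -> 'AAAAAAA'
  7E -> 'EEEEEEE'
  1E -> 'E'

Decoded = AAAAAAAEEEEEEEE


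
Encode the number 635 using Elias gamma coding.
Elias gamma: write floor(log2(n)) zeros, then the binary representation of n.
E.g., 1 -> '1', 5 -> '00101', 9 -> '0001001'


num_bits = floor(log2(635)) + 1 = 10
leading_zeros = num_bits - 1 = 9
binary(635) = 1001111011

Elias gamma(635) = '000000000' + '1001111011' = 0000000001001111011 (19 bits)


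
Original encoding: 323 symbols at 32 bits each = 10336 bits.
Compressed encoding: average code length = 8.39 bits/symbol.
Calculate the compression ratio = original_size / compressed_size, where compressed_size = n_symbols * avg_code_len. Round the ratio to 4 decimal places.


original_size = n_symbols * orig_bits = 323 * 32 = 10336 bits
compressed_size = n_symbols * avg_code_len = 323 * 8.39 = 2709.97 bits
ratio = original_size / compressed_size = 10336 / 2709.97 = 3.8141

Compression ratio = 3.8141


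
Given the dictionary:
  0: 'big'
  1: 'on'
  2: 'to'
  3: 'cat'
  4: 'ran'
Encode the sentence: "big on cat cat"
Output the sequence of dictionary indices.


Look up each word in the dictionary:
  'big' -> 0
  'on' -> 1
  'cat' -> 3
  'cat' -> 3

Encoded: [0, 1, 3, 3]


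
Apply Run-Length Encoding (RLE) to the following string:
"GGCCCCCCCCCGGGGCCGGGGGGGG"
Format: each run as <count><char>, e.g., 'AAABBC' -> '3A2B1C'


Scanning runs left to right:
  i=0: run of 'G' x 2 -> '2G'
  i=2: run of 'C' x 9 -> '9C'
  i=11: run of 'G' x 4 -> '4G'
  i=15: run of 'C' x 2 -> '2C'
  i=17: run of 'G' x 8 -> '8G'

RLE = 2G9C4G2C8G


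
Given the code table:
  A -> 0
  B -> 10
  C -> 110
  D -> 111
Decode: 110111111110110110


Decoding:
110 -> C
111 -> D
111 -> D
110 -> C
110 -> C
110 -> C


Result: CDDCCC


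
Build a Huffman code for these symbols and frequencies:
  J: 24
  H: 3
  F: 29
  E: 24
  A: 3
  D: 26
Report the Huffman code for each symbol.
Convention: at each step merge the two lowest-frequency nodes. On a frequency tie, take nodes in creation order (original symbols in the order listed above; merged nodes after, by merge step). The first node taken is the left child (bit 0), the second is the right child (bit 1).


Huffman tree construction:
Step 1: Merge H(3) + A(3) = 6
Step 2: Merge (H+A)(6) + J(24) = 30
Step 3: Merge E(24) + D(26) = 50
Step 4: Merge F(29) + ((H+A)+J)(30) = 59
Step 5: Merge (E+D)(50) + (F+((H+A)+J))(59) = 109
Read each symbol's code off the tree from the root (left child = 0, right child = 1).

Codes:
  J: 111 (length 3)
  H: 1100 (length 4)
  F: 10 (length 2)
  E: 00 (length 2)
  A: 1101 (length 4)
  D: 01 (length 2)
Average code length: 254/109 = 2.3303 bits/symbol


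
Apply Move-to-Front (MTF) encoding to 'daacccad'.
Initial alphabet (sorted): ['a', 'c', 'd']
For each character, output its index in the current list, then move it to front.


MTF encoding:
'd': index 2 in ['a', 'c', 'd'] -> ['d', 'a', 'c']
'a': index 1 in ['d', 'a', 'c'] -> ['a', 'd', 'c']
'a': index 0 in ['a', 'd', 'c'] -> ['a', 'd', 'c']
'c': index 2 in ['a', 'd', 'c'] -> ['c', 'a', 'd']
'c': index 0 in ['c', 'a', 'd'] -> ['c', 'a', 'd']
'c': index 0 in ['c', 'a', 'd'] -> ['c', 'a', 'd']
'a': index 1 in ['c', 'a', 'd'] -> ['a', 'c', 'd']
'd': index 2 in ['a', 'c', 'd'] -> ['d', 'a', 'c']


Output: [2, 1, 0, 2, 0, 0, 1, 2]


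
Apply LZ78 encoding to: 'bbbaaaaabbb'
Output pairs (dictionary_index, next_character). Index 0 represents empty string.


LZ78 encoding steps:
Dictionary: {0: ''}
Step 1: w='' (idx 0), next='b' -> output (0, 'b'), add 'b' as idx 1
Step 2: w='b' (idx 1), next='b' -> output (1, 'b'), add 'bb' as idx 2
Step 3: w='' (idx 0), next='a' -> output (0, 'a'), add 'a' as idx 3
Step 4: w='a' (idx 3), next='a' -> output (3, 'a'), add 'aa' as idx 4
Step 5: w='aa' (idx 4), next='b' -> output (4, 'b'), add 'aab' as idx 5
Step 6: w='bb' (idx 2), end of input -> output (2, '')


Encoded: [(0, 'b'), (1, 'b'), (0, 'a'), (3, 'a'), (4, 'b'), (2, '')]


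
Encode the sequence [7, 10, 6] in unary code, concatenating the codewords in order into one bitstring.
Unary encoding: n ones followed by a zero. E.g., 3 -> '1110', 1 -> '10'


Encode each number as n ones followed by a terminating 0:
  7 -> 11111110 (8 bits)
  10 -> 11111111110 (11 bits)
  6 -> 1111110 (7 bits)
Total length = 8 + 11 + 7 = 26 bits.

Unary([7, 10, 6]) = 11111110111111111101111110 (26 bits)


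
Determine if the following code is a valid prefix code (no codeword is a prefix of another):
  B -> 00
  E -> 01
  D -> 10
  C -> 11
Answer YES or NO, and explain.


Checking each pair (does one codeword prefix another?):
  B='00' vs E='01': no prefix
  B='00' vs D='10': no prefix
  B='00' vs C='11': no prefix
  E='01' vs B='00': no prefix
  E='01' vs D='10': no prefix
  E='01' vs C='11': no prefix
  D='10' vs B='00': no prefix
  D='10' vs E='01': no prefix
  D='10' vs C='11': no prefix
  C='11' vs B='00': no prefix
  C='11' vs E='01': no prefix
  C='11' vs D='10': no prefix
No violation found over all pairs.

YES -- this is a valid prefix code. No codeword is a prefix of any other codeword.


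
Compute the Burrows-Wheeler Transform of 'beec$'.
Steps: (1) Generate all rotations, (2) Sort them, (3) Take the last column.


Rotations (sorted):
  0: $beec -> last char: c
  1: beec$ -> last char: $
  2: c$bee -> last char: e
  3: ec$be -> last char: e
  4: eec$b -> last char: b


BWT = c$eeb


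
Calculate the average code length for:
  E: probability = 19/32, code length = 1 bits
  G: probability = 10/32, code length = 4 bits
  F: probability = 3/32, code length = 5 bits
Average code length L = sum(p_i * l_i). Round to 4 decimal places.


Weighted contributions p_i * l_i:
  E: (19/32) * 1 = 19/32
  G: (10/32) * 4 = 40/32
  F: (3/32) * 5 = 15/32
Sum = (19 + 40 + 15)/32 = 74/32

L = 74/32 = 2.3125 bits/symbol


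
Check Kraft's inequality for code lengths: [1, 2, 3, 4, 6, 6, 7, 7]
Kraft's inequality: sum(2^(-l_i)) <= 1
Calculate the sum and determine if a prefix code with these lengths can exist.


Sum = 2^(-1) + 2^(-2) + 2^(-3) + 2^(-4) + 2^(-6) + 2^(-6) + 2^(-7) + 2^(-7)
    = 0.5 + 0.25 + 0.125 + 0.0625 + 0.015625 + 0.015625 + 0.0078125 + 0.0078125
    = 126/128 = 0.984375
Since 0.984375 <= 1, Kraft's inequality IS satisfied.
A prefix code with these lengths CAN exist.

Kraft sum = 0.984375. Satisfied.


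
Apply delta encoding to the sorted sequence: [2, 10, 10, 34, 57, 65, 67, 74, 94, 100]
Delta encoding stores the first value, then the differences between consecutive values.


First value: 2
Deltas:
  10 - 2 = 8
  10 - 10 = 0
  34 - 10 = 24
  57 - 34 = 23
  65 - 57 = 8
  67 - 65 = 2
  74 - 67 = 7
  94 - 74 = 20
  100 - 94 = 6


Delta encoded: [2, 8, 0, 24, 23, 8, 2, 7, 20, 6]


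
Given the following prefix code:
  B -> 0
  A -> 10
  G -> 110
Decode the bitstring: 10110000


Decoding step by step:
Bits 10 -> A
Bits 110 -> G
Bits 0 -> B
Bits 0 -> B
Bits 0 -> B


Decoded message: AGBBB


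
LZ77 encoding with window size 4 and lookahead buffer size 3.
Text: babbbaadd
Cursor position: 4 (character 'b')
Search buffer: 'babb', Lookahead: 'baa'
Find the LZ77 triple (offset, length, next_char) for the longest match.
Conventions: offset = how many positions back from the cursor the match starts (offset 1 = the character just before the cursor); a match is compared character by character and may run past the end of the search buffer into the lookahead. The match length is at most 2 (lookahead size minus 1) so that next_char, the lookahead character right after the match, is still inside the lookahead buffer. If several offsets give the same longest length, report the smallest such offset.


Try each offset into the search buffer:
  offset=1 (pos 3, char 'b'): match length 1
  offset=2 (pos 2, char 'b'): match length 1
  offset=3 (pos 1, char 'a'): match length 0
  offset=4 (pos 0, char 'b'): match length 2
Longest match has length 2 at offset 4.
next_char = character at position 4 + 2 = 6 -> 'a'

Best match: offset=4, length=2 (matching 'ba' starting at position 0)
LZ77 triple: (4, 2, 'a')


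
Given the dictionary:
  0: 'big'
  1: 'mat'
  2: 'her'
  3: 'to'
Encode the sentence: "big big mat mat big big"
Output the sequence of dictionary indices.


Look up each word in the dictionary:
  'big' -> 0
  'big' -> 0
  'mat' -> 1
  'mat' -> 1
  'big' -> 0
  'big' -> 0

Encoded: [0, 0, 1, 1, 0, 0]


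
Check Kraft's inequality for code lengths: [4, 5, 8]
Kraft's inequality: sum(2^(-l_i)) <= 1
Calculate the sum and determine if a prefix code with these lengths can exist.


Sum = 2^(-4) + 2^(-5) + 2^(-8)
    = 0.0625 + 0.03125 + 0.00390625
    = 25/256 = 0.09765625
Since 0.09765625 <= 1, Kraft's inequality IS satisfied.
A prefix code with these lengths CAN exist.

Kraft sum = 0.09765625. Satisfied.


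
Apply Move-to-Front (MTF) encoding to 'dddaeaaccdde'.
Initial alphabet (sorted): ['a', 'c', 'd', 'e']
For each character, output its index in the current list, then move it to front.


MTF encoding:
'd': index 2 in ['a', 'c', 'd', 'e'] -> ['d', 'a', 'c', 'e']
'd': index 0 in ['d', 'a', 'c', 'e'] -> ['d', 'a', 'c', 'e']
'd': index 0 in ['d', 'a', 'c', 'e'] -> ['d', 'a', 'c', 'e']
'a': index 1 in ['d', 'a', 'c', 'e'] -> ['a', 'd', 'c', 'e']
'e': index 3 in ['a', 'd', 'c', 'e'] -> ['e', 'a', 'd', 'c']
'a': index 1 in ['e', 'a', 'd', 'c'] -> ['a', 'e', 'd', 'c']
'a': index 0 in ['a', 'e', 'd', 'c'] -> ['a', 'e', 'd', 'c']
'c': index 3 in ['a', 'e', 'd', 'c'] -> ['c', 'a', 'e', 'd']
'c': index 0 in ['c', 'a', 'e', 'd'] -> ['c', 'a', 'e', 'd']
'd': index 3 in ['c', 'a', 'e', 'd'] -> ['d', 'c', 'a', 'e']
'd': index 0 in ['d', 'c', 'a', 'e'] -> ['d', 'c', 'a', 'e']
'e': index 3 in ['d', 'c', 'a', 'e'] -> ['e', 'd', 'c', 'a']


Output: [2, 0, 0, 1, 3, 1, 0, 3, 0, 3, 0, 3]


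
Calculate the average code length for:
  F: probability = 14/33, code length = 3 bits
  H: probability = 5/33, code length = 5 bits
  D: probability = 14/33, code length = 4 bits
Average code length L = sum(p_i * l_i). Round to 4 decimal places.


Weighted contributions p_i * l_i:
  F: (14/33) * 3 = 42/33
  H: (5/33) * 5 = 25/33
  D: (14/33) * 4 = 56/33
Sum = (42 + 25 + 56)/33 = 123/33

L = 123/33 = 3.7273 bits/symbol


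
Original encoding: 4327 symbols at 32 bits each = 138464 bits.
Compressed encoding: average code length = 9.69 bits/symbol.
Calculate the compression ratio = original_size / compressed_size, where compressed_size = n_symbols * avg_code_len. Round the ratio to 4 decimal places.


original_size = n_symbols * orig_bits = 4327 * 32 = 138464 bits
compressed_size = n_symbols * avg_code_len = 4327 * 9.69 = 41928.63 bits
ratio = original_size / compressed_size = 138464 / 41928.63 = 3.3024

Compression ratio = 3.3024


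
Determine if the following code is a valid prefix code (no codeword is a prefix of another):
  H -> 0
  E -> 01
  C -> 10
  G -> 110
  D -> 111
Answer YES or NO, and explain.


Checking each pair (does one codeword prefix another?):
  H='0' vs E='01': prefix -- VIOLATION

NO -- this is NOT a valid prefix code. H (0) is a prefix of E (01).


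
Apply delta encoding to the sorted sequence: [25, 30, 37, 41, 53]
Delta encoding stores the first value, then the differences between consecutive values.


First value: 25
Deltas:
  30 - 25 = 5
  37 - 30 = 7
  41 - 37 = 4
  53 - 41 = 12


Delta encoded: [25, 5, 7, 4, 12]


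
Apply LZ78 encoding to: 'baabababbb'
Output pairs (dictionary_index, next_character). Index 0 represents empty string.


LZ78 encoding steps:
Dictionary: {0: ''}
Step 1: w='' (idx 0), next='b' -> output (0, 'b'), add 'b' as idx 1
Step 2: w='' (idx 0), next='a' -> output (0, 'a'), add 'a' as idx 2
Step 3: w='a' (idx 2), next='b' -> output (2, 'b'), add 'ab' as idx 3
Step 4: w='ab' (idx 3), next='a' -> output (3, 'a'), add 'aba' as idx 4
Step 5: w='b' (idx 1), next='b' -> output (1, 'b'), add 'bb' as idx 5
Step 6: w='b' (idx 1), end of input -> output (1, '')


Encoded: [(0, 'b'), (0, 'a'), (2, 'b'), (3, 'a'), (1, 'b'), (1, '')]


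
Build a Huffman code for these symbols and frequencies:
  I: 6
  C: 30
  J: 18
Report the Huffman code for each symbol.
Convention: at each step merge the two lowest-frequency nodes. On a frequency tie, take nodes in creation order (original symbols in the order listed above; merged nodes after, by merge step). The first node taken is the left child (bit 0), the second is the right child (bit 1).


Huffman tree construction:
Step 1: Merge I(6) + J(18) = 24
Step 2: Merge (I+J)(24) + C(30) = 54
Read each symbol's code off the tree from the root (left child = 0, right child = 1).

Codes:
  I: 00 (length 2)
  C: 1 (length 1)
  J: 01 (length 2)
Average code length: 78/54 = 1.4444 bits/symbol


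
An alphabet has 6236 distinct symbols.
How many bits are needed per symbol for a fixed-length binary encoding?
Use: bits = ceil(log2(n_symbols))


log2(6236) = 12.6064
Bracket: 2^12 = 4096 < 6236 <= 2^13 = 8192
So ceil(log2(6236)) = 13

bits = ceil(log2(6236)) = ceil(12.6064) = 13 bits


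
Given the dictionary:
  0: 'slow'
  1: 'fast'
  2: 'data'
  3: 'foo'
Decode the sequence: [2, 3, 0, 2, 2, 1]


Look up each index in the dictionary:
  2 -> 'data'
  3 -> 'foo'
  0 -> 'slow'
  2 -> 'data'
  2 -> 'data'
  1 -> 'fast'

Decoded: "data foo slow data data fast"


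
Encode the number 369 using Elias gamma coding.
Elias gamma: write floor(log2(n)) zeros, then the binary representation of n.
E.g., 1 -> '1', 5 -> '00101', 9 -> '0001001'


num_bits = floor(log2(369)) + 1 = 9
leading_zeros = num_bits - 1 = 8
binary(369) = 101110001

Elias gamma(369) = '00000000' + '101110001' = 00000000101110001 (17 bits)


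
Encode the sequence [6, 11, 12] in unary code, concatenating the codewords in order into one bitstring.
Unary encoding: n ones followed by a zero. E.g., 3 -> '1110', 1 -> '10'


Encode each number as n ones followed by a terminating 0:
  6 -> 1111110 (7 bits)
  11 -> 111111111110 (12 bits)
  12 -> 1111111111110 (13 bits)
Total length = 7 + 12 + 13 = 32 bits.

Unary([6, 11, 12]) = 11111101111111111101111111111110 (32 bits)


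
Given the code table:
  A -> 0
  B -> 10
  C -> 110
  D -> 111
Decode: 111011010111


Decoding:
111 -> D
0 -> A
110 -> C
10 -> B
111 -> D


Result: DACBD


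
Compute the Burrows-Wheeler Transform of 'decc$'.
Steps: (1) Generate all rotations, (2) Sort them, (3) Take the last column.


Rotations (sorted):
  0: $decc -> last char: c
  1: c$dec -> last char: c
  2: cc$de -> last char: e
  3: decc$ -> last char: $
  4: ecc$d -> last char: d


BWT = cce$d


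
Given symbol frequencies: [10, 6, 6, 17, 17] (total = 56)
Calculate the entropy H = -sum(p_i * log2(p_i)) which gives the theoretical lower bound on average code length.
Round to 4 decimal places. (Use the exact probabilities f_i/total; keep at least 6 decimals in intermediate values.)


Per-symbol terms -p_i * log2(p_i) with p_i = f_i/56:
  p = 10/56 = 0.178571: log2(p) = -2.485427, -p*log2(p) = 0.443826
  p = 6/56 = 0.107143: log2(p) = -3.222392, -p*log2(p) = 0.345256
  p = 6/56 = 0.107143: log2(p) = -3.222392, -p*log2(p) = 0.345256
  p = 17/56 = 0.303571: log2(p) = -1.719892, -p*log2(p) = 0.522110
  p = 17/56 = 0.303571: log2(p) = -1.719892, -p*log2(p) = 0.522110
H = 0.443826 + 0.345256 + 0.345256 + 0.522110 + 0.522110 = 2.178558

H = 2.1786 bits/symbol


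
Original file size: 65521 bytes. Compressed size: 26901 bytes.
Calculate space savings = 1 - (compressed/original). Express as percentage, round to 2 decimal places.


ratio = compressed/original = 26901/65521 = 0.410571
savings = 1 - ratio = 1 - 0.410571 = 0.589429
as a percentage: 0.589429 * 100 = 58.94%

Space savings = 1 - 26901/65521 = 58.94%


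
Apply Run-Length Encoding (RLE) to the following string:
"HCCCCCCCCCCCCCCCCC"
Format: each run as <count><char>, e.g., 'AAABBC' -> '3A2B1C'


Scanning runs left to right:
  i=0: run of 'H' x 1 -> '1H'
  i=1: run of 'C' x 17 -> '17C'

RLE = 1H17C


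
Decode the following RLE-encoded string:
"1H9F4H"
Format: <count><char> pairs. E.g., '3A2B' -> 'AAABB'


Expanding each <count><char> pair:
  1H -> 'H'
  9F -> 'FFFFFFFFF'
  4H -> 'HHHH'

Decoded = HFFFFFFFFFHHHH


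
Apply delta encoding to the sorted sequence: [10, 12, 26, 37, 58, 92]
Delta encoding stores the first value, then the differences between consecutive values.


First value: 10
Deltas:
  12 - 10 = 2
  26 - 12 = 14
  37 - 26 = 11
  58 - 37 = 21
  92 - 58 = 34


Delta encoded: [10, 2, 14, 11, 21, 34]


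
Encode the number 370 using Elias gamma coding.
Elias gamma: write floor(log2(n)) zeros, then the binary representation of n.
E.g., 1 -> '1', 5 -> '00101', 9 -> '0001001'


num_bits = floor(log2(370)) + 1 = 9
leading_zeros = num_bits - 1 = 8
binary(370) = 101110010

Elias gamma(370) = '00000000' + '101110010' = 00000000101110010 (17 bits)


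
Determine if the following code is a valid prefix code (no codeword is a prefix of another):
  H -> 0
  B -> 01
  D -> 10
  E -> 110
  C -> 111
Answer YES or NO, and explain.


Checking each pair (does one codeword prefix another?):
  H='0' vs B='01': prefix -- VIOLATION

NO -- this is NOT a valid prefix code. H (0) is a prefix of B (01).


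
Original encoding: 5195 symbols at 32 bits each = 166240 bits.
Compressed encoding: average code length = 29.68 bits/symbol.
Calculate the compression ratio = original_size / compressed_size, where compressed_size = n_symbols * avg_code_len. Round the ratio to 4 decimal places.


original_size = n_symbols * orig_bits = 5195 * 32 = 166240 bits
compressed_size = n_symbols * avg_code_len = 5195 * 29.68 = 154187.6 bits
ratio = original_size / compressed_size = 166240 / 154187.6 = 1.0782

Compression ratio = 1.0782


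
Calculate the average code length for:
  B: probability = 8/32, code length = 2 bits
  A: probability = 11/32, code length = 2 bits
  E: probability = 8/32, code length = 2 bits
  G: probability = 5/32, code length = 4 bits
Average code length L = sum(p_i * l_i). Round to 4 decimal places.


Weighted contributions p_i * l_i:
  B: (8/32) * 2 = 16/32
  A: (11/32) * 2 = 22/32
  E: (8/32) * 2 = 16/32
  G: (5/32) * 4 = 20/32
Sum = (16 + 22 + 16 + 20)/32 = 74/32

L = 74/32 = 2.3125 bits/symbol


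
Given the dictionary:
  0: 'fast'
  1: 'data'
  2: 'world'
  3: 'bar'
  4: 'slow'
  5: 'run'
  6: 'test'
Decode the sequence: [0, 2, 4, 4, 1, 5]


Look up each index in the dictionary:
  0 -> 'fast'
  2 -> 'world'
  4 -> 'slow'
  4 -> 'slow'
  1 -> 'data'
  5 -> 'run'

Decoded: "fast world slow slow data run"


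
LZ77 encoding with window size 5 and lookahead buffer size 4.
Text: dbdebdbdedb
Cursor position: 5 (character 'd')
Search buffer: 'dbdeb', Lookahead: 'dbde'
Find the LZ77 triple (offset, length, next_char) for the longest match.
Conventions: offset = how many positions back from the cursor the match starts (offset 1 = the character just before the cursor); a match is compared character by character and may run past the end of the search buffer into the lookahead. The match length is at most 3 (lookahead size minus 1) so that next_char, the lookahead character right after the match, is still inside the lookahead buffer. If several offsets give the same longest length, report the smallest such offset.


Try each offset into the search buffer:
  offset=1 (pos 4, char 'b'): match length 0
  offset=2 (pos 3, char 'e'): match length 0
  offset=3 (pos 2, char 'd'): match length 1
  offset=4 (pos 1, char 'b'): match length 0
  offset=5 (pos 0, char 'd'): match length 3
Longest match has length 3 at offset 5.
next_char = character at position 5 + 3 = 8 -> 'e'

Best match: offset=5, length=3 (matching 'dbd' starting at position 0)
LZ77 triple: (5, 3, 'e')


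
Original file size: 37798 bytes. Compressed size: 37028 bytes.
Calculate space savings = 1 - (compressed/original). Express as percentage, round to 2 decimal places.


ratio = compressed/original = 37028/37798 = 0.979629
savings = 1 - ratio = 1 - 0.979629 = 0.020371
as a percentage: 0.020371 * 100 = 2.04%

Space savings = 1 - 37028/37798 = 2.04%


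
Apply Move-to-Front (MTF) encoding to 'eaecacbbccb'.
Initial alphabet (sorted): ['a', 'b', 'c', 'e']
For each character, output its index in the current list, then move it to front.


MTF encoding:
'e': index 3 in ['a', 'b', 'c', 'e'] -> ['e', 'a', 'b', 'c']
'a': index 1 in ['e', 'a', 'b', 'c'] -> ['a', 'e', 'b', 'c']
'e': index 1 in ['a', 'e', 'b', 'c'] -> ['e', 'a', 'b', 'c']
'c': index 3 in ['e', 'a', 'b', 'c'] -> ['c', 'e', 'a', 'b']
'a': index 2 in ['c', 'e', 'a', 'b'] -> ['a', 'c', 'e', 'b']
'c': index 1 in ['a', 'c', 'e', 'b'] -> ['c', 'a', 'e', 'b']
'b': index 3 in ['c', 'a', 'e', 'b'] -> ['b', 'c', 'a', 'e']
'b': index 0 in ['b', 'c', 'a', 'e'] -> ['b', 'c', 'a', 'e']
'c': index 1 in ['b', 'c', 'a', 'e'] -> ['c', 'b', 'a', 'e']
'c': index 0 in ['c', 'b', 'a', 'e'] -> ['c', 'b', 'a', 'e']
'b': index 1 in ['c', 'b', 'a', 'e'] -> ['b', 'c', 'a', 'e']


Output: [3, 1, 1, 3, 2, 1, 3, 0, 1, 0, 1]


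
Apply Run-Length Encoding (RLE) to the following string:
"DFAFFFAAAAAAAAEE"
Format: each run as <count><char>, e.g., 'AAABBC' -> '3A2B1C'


Scanning runs left to right:
  i=0: run of 'D' x 1 -> '1D'
  i=1: run of 'F' x 1 -> '1F'
  i=2: run of 'A' x 1 -> '1A'
  i=3: run of 'F' x 3 -> '3F'
  i=6: run of 'A' x 8 -> '8A'
  i=14: run of 'E' x 2 -> '2E'

RLE = 1D1F1A3F8A2E


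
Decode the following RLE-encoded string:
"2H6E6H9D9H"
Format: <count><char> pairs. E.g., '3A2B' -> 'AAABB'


Expanding each <count><char> pair:
  2H -> 'HH'
  6E -> 'EEEEEE'
  6H -> 'HHHHHH'
  9D -> 'DDDDDDDDD'
  9H -> 'HHHHHHHHH'

Decoded = HHEEEEEEHHHHHHDDDDDDDDDHHHHHHHHH


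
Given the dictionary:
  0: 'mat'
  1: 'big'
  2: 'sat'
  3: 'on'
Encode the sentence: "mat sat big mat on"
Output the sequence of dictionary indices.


Look up each word in the dictionary:
  'mat' -> 0
  'sat' -> 2
  'big' -> 1
  'mat' -> 0
  'on' -> 3

Encoded: [0, 2, 1, 0, 3]


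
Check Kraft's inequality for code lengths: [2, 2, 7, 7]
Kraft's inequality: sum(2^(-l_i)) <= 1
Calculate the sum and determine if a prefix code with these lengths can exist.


Sum = 2^(-2) + 2^(-2) + 2^(-7) + 2^(-7)
    = 0.25 + 0.25 + 0.0078125 + 0.0078125
    = 66/128 = 0.515625
Since 0.515625 <= 1, Kraft's inequality IS satisfied.
A prefix code with these lengths CAN exist.

Kraft sum = 0.515625. Satisfied.


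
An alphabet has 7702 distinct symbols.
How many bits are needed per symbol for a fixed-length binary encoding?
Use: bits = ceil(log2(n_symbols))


log2(7702) = 12.911
Bracket: 2^12 = 4096 < 7702 <= 2^13 = 8192
So ceil(log2(7702)) = 13

bits = ceil(log2(7702)) = ceil(12.911) = 13 bits


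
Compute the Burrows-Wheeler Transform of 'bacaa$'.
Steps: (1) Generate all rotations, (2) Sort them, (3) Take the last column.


Rotations (sorted):
  0: $bacaa -> last char: a
  1: a$baca -> last char: a
  2: aa$bac -> last char: c
  3: acaa$b -> last char: b
  4: bacaa$ -> last char: $
  5: caa$ba -> last char: a


BWT = aacb$a


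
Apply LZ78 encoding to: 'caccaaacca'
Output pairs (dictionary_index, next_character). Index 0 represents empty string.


LZ78 encoding steps:
Dictionary: {0: ''}
Step 1: w='' (idx 0), next='c' -> output (0, 'c'), add 'c' as idx 1
Step 2: w='' (idx 0), next='a' -> output (0, 'a'), add 'a' as idx 2
Step 3: w='c' (idx 1), next='c' -> output (1, 'c'), add 'cc' as idx 3
Step 4: w='a' (idx 2), next='a' -> output (2, 'a'), add 'aa' as idx 4
Step 5: w='a' (idx 2), next='c' -> output (2, 'c'), add 'ac' as idx 5
Step 6: w='c' (idx 1), next='a' -> output (1, 'a'), add 'ca' as idx 6


Encoded: [(0, 'c'), (0, 'a'), (1, 'c'), (2, 'a'), (2, 'c'), (1, 'a')]


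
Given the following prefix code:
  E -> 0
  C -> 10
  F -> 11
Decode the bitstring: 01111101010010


Decoding step by step:
Bits 0 -> E
Bits 11 -> F
Bits 11 -> F
Bits 10 -> C
Bits 10 -> C
Bits 10 -> C
Bits 0 -> E
Bits 10 -> C


Decoded message: EFFCCCEC


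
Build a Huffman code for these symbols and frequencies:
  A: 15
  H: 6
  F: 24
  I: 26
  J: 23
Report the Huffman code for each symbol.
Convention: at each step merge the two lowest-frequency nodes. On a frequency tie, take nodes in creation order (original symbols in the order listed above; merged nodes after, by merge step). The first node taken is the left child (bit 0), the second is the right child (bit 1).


Huffman tree construction:
Step 1: Merge H(6) + A(15) = 21
Step 2: Merge (H+A)(21) + J(23) = 44
Step 3: Merge F(24) + I(26) = 50
Step 4: Merge ((H+A)+J)(44) + (F+I)(50) = 94
Read each symbol's code off the tree from the root (left child = 0, right child = 1).

Codes:
  A: 001 (length 3)
  H: 000 (length 3)
  F: 10 (length 2)
  I: 11 (length 2)
  J: 01 (length 2)
Average code length: 209/94 = 2.2234 bits/symbol


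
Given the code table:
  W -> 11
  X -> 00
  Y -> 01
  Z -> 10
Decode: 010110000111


Decoding:
01 -> Y
01 -> Y
10 -> Z
00 -> X
01 -> Y
11 -> W


Result: YYZXYW


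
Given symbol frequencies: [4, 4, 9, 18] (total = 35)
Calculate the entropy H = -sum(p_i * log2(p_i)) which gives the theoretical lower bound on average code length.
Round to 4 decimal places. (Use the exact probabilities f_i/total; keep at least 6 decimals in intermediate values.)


Per-symbol terms -p_i * log2(p_i) with p_i = f_i/35:
  p = 4/35 = 0.114286: log2(p) = -3.129283, -p*log2(p) = 0.357632
  p = 4/35 = 0.114286: log2(p) = -3.129283, -p*log2(p) = 0.357632
  p = 9/35 = 0.257143: log2(p) = -1.959358, -p*log2(p) = 0.503835
  p = 18/35 = 0.514286: log2(p) = -0.959358, -p*log2(p) = 0.493384
H = 0.357632 + 0.357632 + 0.503835 + 0.493384 = 1.712483

H = 1.7125 bits/symbol


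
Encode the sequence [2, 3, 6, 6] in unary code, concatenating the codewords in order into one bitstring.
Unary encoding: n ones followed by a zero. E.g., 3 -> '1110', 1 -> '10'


Encode each number as n ones followed by a terminating 0:
  2 -> 110 (3 bits)
  3 -> 1110 (4 bits)
  6 -> 1111110 (7 bits)
  6 -> 1111110 (7 bits)
Total length = 3 + 4 + 7 + 7 = 21 bits.

Unary([2, 3, 6, 6]) = 110111011111101111110 (21 bits)


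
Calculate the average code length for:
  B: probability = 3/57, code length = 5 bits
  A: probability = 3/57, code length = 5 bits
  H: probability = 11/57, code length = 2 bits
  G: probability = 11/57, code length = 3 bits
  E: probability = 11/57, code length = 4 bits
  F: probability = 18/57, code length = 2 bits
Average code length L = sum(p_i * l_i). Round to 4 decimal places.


Weighted contributions p_i * l_i:
  B: (3/57) * 5 = 15/57
  A: (3/57) * 5 = 15/57
  H: (11/57) * 2 = 22/57
  G: (11/57) * 3 = 33/57
  E: (11/57) * 4 = 44/57
  F: (18/57) * 2 = 36/57
Sum = (15 + 15 + 22 + 33 + 44 + 36)/57 = 165/57

L = 165/57 = 2.8947 bits/symbol


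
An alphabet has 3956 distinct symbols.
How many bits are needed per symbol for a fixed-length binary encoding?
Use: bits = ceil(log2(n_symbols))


log2(3956) = 11.9498
Bracket: 2^11 = 2048 < 3956 <= 2^12 = 4096
So ceil(log2(3956)) = 12

bits = ceil(log2(3956)) = ceil(11.9498) = 12 bits


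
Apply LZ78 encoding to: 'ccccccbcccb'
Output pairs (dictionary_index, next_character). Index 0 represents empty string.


LZ78 encoding steps:
Dictionary: {0: ''}
Step 1: w='' (idx 0), next='c' -> output (0, 'c'), add 'c' as idx 1
Step 2: w='c' (idx 1), next='c' -> output (1, 'c'), add 'cc' as idx 2
Step 3: w='cc' (idx 2), next='c' -> output (2, 'c'), add 'ccc' as idx 3
Step 4: w='' (idx 0), next='b' -> output (0, 'b'), add 'b' as idx 4
Step 5: w='ccc' (idx 3), next='b' -> output (3, 'b'), add 'cccb' as idx 5


Encoded: [(0, 'c'), (1, 'c'), (2, 'c'), (0, 'b'), (3, 'b')]


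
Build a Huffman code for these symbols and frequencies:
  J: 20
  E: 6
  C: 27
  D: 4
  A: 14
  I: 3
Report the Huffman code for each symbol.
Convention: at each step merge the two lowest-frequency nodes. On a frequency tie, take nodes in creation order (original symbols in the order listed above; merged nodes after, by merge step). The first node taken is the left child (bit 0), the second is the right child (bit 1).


Huffman tree construction:
Step 1: Merge I(3) + D(4) = 7
Step 2: Merge E(6) + (I+D)(7) = 13
Step 3: Merge (E+(I+D))(13) + A(14) = 27
Step 4: Merge J(20) + C(27) = 47
Step 5: Merge ((E+(I+D))+A)(27) + (J+C)(47) = 74
Read each symbol's code off the tree from the root (left child = 0, right child = 1).

Codes:
  J: 10 (length 2)
  E: 000 (length 3)
  C: 11 (length 2)
  D: 0011 (length 4)
  A: 01 (length 2)
  I: 0010 (length 4)
Average code length: 168/74 = 2.2703 bits/symbol


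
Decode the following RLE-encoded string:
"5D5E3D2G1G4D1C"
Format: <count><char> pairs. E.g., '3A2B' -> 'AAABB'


Expanding each <count><char> pair:
  5D -> 'DDDDD'
  5E -> 'EEEEE'
  3D -> 'DDD'
  2G -> 'GG'
  1G -> 'G'
  4D -> 'DDDD'
  1C -> 'C'

Decoded = DDDDDEEEEEDDDGGGDDDDC


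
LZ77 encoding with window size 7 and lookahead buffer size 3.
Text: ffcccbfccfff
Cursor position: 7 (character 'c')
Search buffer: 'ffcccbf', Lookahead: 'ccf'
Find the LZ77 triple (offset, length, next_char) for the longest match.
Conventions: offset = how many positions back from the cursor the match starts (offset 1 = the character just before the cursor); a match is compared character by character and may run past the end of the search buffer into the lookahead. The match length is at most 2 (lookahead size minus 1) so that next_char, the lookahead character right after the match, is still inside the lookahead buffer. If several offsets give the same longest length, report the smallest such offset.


Try each offset into the search buffer:
  offset=1 (pos 6, char 'f'): match length 0
  offset=2 (pos 5, char 'b'): match length 0
  offset=3 (pos 4, char 'c'): match length 1
  offset=4 (pos 3, char 'c'): match length 2
  offset=5 (pos 2, char 'c'): match length 2
  offset=6 (pos 1, char 'f'): match length 0
  offset=7 (pos 0, char 'f'): match length 0
Longest match has length 2, found at offsets 4, 5; take the smallest, offset 4.
next_char = character at position 7 + 2 = 9 -> 'f'

Best match: offset=4, length=2 (matching 'cc' starting at position 3)
LZ77 triple: (4, 2, 'f')


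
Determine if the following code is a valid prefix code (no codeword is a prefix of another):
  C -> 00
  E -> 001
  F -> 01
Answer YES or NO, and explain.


Checking each pair (does one codeword prefix another?):
  C='00' vs E='001': prefix -- VIOLATION

NO -- this is NOT a valid prefix code. C (00) is a prefix of E (001).


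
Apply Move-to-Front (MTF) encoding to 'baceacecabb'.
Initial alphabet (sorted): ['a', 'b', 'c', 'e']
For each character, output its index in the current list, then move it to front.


MTF encoding:
'b': index 1 in ['a', 'b', 'c', 'e'] -> ['b', 'a', 'c', 'e']
'a': index 1 in ['b', 'a', 'c', 'e'] -> ['a', 'b', 'c', 'e']
'c': index 2 in ['a', 'b', 'c', 'e'] -> ['c', 'a', 'b', 'e']
'e': index 3 in ['c', 'a', 'b', 'e'] -> ['e', 'c', 'a', 'b']
'a': index 2 in ['e', 'c', 'a', 'b'] -> ['a', 'e', 'c', 'b']
'c': index 2 in ['a', 'e', 'c', 'b'] -> ['c', 'a', 'e', 'b']
'e': index 2 in ['c', 'a', 'e', 'b'] -> ['e', 'c', 'a', 'b']
'c': index 1 in ['e', 'c', 'a', 'b'] -> ['c', 'e', 'a', 'b']
'a': index 2 in ['c', 'e', 'a', 'b'] -> ['a', 'c', 'e', 'b']
'b': index 3 in ['a', 'c', 'e', 'b'] -> ['b', 'a', 'c', 'e']
'b': index 0 in ['b', 'a', 'c', 'e'] -> ['b', 'a', 'c', 'e']


Output: [1, 1, 2, 3, 2, 2, 2, 1, 2, 3, 0]


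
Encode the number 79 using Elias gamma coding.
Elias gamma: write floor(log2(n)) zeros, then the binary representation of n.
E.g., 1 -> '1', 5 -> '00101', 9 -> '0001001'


num_bits = floor(log2(79)) + 1 = 7
leading_zeros = num_bits - 1 = 6
binary(79) = 1001111

Elias gamma(79) = '000000' + '1001111' = 0000001001111 (13 bits)


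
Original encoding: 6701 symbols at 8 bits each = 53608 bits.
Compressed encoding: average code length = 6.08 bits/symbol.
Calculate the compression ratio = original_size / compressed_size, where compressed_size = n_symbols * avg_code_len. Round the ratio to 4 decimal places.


original_size = n_symbols * orig_bits = 6701 * 8 = 53608 bits
compressed_size = n_symbols * avg_code_len = 6701 * 6.08 = 40742.08 bits
ratio = original_size / compressed_size = 53608 / 40742.08 = 1.3158

Compression ratio = 1.3158


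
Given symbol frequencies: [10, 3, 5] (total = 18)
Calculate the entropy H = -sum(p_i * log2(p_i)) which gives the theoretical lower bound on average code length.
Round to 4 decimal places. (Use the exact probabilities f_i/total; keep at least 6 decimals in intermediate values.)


Per-symbol terms -p_i * log2(p_i) with p_i = f_i/18:
  p = 10/18 = 0.555556: log2(p) = -0.847997, -p*log2(p) = 0.471109
  p = 3/18 = 0.166667: log2(p) = -2.584963, -p*log2(p) = 0.430827
  p = 5/18 = 0.277778: log2(p) = -1.847997, -p*log2(p) = 0.513332
H = 0.471109 + 0.430827 + 0.513332 = 1.415268

H = 1.4153 bits/symbol


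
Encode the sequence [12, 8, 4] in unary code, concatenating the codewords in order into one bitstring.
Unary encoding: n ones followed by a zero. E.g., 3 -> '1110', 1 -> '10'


Encode each number as n ones followed by a terminating 0:
  12 -> 1111111111110 (13 bits)
  8 -> 111111110 (9 bits)
  4 -> 11110 (5 bits)
Total length = 13 + 9 + 5 = 27 bits.

Unary([12, 8, 4]) = 111111111111011111111011110 (27 bits)


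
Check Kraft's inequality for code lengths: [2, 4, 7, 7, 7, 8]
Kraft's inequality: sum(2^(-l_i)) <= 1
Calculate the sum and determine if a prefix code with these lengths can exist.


Sum = 2^(-2) + 2^(-4) + 2^(-7) + 2^(-7) + 2^(-7) + 2^(-8)
    = 0.25 + 0.0625 + 0.0078125 + 0.0078125 + 0.0078125 + 0.00390625
    = 87/256 = 0.33984375
Since 0.33984375 <= 1, Kraft's inequality IS satisfied.
A prefix code with these lengths CAN exist.

Kraft sum = 0.33984375. Satisfied.


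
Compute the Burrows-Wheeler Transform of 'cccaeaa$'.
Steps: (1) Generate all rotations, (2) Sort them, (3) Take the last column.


Rotations (sorted):
  0: $cccaeaa -> last char: a
  1: a$cccaea -> last char: a
  2: aa$cccae -> last char: e
  3: aeaa$ccc -> last char: c
  4: caeaa$cc -> last char: c
  5: ccaeaa$c -> last char: c
  6: cccaeaa$ -> last char: $
  7: eaa$ccca -> last char: a


BWT = aaeccc$a


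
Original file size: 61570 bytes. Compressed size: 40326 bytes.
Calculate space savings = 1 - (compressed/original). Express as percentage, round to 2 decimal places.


ratio = compressed/original = 40326/61570 = 0.654962
savings = 1 - ratio = 1 - 0.654962 = 0.345038
as a percentage: 0.345038 * 100 = 34.5%

Space savings = 1 - 40326/61570 = 34.5%


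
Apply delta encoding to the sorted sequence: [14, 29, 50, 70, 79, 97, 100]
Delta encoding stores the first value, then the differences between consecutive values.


First value: 14
Deltas:
  29 - 14 = 15
  50 - 29 = 21
  70 - 50 = 20
  79 - 70 = 9
  97 - 79 = 18
  100 - 97 = 3


Delta encoded: [14, 15, 21, 20, 9, 18, 3]


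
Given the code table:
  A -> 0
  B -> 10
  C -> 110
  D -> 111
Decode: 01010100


Decoding:
0 -> A
10 -> B
10 -> B
10 -> B
0 -> A


Result: ABBBA


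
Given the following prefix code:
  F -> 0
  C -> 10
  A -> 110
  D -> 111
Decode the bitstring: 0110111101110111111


Decoding step by step:
Bits 0 -> F
Bits 110 -> A
Bits 111 -> D
Bits 10 -> C
Bits 111 -> D
Bits 0 -> F
Bits 111 -> D
Bits 111 -> D


Decoded message: FADCDFDD


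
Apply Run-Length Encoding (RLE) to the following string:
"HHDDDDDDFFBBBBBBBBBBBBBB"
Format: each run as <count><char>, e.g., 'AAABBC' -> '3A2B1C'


Scanning runs left to right:
  i=0: run of 'H' x 2 -> '2H'
  i=2: run of 'D' x 6 -> '6D'
  i=8: run of 'F' x 2 -> '2F'
  i=10: run of 'B' x 14 -> '14B'

RLE = 2H6D2F14B


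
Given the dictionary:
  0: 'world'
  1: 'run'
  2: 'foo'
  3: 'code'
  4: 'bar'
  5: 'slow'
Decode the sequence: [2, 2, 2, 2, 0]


Look up each index in the dictionary:
  2 -> 'foo'
  2 -> 'foo'
  2 -> 'foo'
  2 -> 'foo'
  0 -> 'world'

Decoded: "foo foo foo foo world"


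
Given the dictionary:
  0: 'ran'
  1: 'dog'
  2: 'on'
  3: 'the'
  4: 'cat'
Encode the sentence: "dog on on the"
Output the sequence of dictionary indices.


Look up each word in the dictionary:
  'dog' -> 1
  'on' -> 2
  'on' -> 2
  'the' -> 3

Encoded: [1, 2, 2, 3]


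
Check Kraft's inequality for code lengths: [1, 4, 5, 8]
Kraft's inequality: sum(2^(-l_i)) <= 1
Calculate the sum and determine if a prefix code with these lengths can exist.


Sum = 2^(-1) + 2^(-4) + 2^(-5) + 2^(-8)
    = 0.5 + 0.0625 + 0.03125 + 0.00390625
    = 153/256 = 0.59765625
Since 0.59765625 <= 1, Kraft's inequality IS satisfied.
A prefix code with these lengths CAN exist.

Kraft sum = 0.59765625. Satisfied.
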